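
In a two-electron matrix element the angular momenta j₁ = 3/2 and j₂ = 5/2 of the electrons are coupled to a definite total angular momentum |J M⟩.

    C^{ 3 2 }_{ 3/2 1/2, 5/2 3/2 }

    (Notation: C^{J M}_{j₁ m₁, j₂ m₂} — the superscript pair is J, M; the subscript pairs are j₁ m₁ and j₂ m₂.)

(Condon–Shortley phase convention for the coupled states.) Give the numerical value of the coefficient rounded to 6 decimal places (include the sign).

-0.288675  (= −√(1/12))

√[7·1!2!4!/8! · 2!1!4!1!5!1!] = √(48)
  +(−1)^0/∏(0,1,1,4,1,0)! = 1/24  (running 1/24)
  +(−1)^1/∏(1,0,0,3,2,1)! = -1/12  (running -1/24)
⟨..|..⟩ = √(48)·(-1/24) = -0.288675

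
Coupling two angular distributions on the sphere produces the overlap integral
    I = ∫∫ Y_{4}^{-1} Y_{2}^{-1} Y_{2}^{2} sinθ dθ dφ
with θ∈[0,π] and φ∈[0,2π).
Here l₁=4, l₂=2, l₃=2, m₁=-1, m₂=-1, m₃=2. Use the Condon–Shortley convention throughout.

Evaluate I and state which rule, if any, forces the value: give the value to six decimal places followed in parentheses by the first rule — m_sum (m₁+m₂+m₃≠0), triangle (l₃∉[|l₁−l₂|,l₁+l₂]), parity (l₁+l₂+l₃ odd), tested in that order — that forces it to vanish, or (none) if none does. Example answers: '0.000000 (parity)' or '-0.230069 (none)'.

Checks pass: Σm=0; 8 even; l₃=2∈[2,6].
(2·4+1)(2·2+1)(2·2+1) = 225
Δ: 4! 4! 0! / 9! → 1/630
sum: t=2:+1/16 = 1/16
3j²(4 2 2; 0 0 0) = Δ·Π!·Σ² = 2/35  (sign +1)
sum: t=1:−1/144 = -1/144
3j²(4 2 2; -1 -1 2) = Δ·Π!·Σ² = 1/126  (sign -1)
combine: 4πI² = 225·2/35·1/126 = 5/49
take √, sign -1: I = -0.09011188
No selection rule forces the value: the integral is nonzero (none).

-0.090112 (none)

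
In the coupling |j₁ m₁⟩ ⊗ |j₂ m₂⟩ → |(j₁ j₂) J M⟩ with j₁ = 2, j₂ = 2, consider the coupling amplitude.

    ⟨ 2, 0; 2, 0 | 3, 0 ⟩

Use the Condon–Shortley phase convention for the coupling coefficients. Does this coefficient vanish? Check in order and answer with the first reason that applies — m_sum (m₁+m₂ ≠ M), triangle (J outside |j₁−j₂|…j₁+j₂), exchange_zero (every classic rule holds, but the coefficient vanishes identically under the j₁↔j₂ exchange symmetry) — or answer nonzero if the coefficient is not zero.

m-sum: m₁+m₂ = 0+0 = 0, M = 0  ✓
triangle: |j₁−j₂| = 0 ≤ J = 3 ≤ j₁+j₂ = 4  ✓
exchange: j₁=j₂ and m₁=m₂, and (−1)^(j₁+j₂−J) = (−1)^1 = −1 forces ⟨j₁m₁;j₂m₂|JM⟩ = −⟨j₂m₂;j₁m₁|JM⟩ = −⟨j₁m₁;j₂m₂|JM⟩ ⇒ the coefficient vanishes identically
Racah sum check: Σ_k collapses to 0 ⇒ CG = 0

exchange_zero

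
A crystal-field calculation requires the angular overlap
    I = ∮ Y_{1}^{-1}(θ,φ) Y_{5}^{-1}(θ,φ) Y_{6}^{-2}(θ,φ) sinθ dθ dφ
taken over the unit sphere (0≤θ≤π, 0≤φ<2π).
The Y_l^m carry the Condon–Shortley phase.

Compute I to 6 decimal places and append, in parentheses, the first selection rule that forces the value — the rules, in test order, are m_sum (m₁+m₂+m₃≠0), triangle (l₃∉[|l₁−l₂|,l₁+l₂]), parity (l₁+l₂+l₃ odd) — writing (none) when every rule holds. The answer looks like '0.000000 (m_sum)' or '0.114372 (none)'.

m-sum = -1 − 1 − 2 = -4 ≠ 0 ⇒ I = 0

0.000000 (m_sum)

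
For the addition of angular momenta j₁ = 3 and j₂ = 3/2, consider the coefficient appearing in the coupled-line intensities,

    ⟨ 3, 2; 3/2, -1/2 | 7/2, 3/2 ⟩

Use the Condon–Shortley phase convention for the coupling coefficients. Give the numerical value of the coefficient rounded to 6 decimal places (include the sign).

√[8·1!5!2!/9! · 5!1!1!2!5!2!] = √(6400/21)
  +(−1)^0/∏(0,1,1,1,4,1)! = 1/24  (running 1/24)
  +(−1)^1/∏(1,0,0,0,5,2)! = -1/240  (running 3/80)
⟨..|..⟩ = √(6400/21)·(3/80) = +0.654654

+√(3/7) = +0.654654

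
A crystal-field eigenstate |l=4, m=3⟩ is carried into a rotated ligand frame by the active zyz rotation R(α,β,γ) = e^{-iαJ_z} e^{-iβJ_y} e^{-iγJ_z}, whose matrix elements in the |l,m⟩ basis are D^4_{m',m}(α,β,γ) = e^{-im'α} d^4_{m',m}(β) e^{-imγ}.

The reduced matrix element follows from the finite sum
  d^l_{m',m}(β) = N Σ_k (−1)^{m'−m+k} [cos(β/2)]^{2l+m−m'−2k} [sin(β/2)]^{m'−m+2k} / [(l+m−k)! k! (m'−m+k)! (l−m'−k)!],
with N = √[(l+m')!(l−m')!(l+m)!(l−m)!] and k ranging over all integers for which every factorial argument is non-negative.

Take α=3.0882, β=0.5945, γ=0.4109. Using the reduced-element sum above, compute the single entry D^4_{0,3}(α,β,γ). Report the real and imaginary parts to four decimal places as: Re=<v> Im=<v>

Re=0.0714 Im=-0.2031

First d^4_{0,3}(β=0.5945), then the phase factors e^{-i(0)α} and e^{-i(3)γ}:
c=cos(0.594500/2)=0.956146, s=sin(0.594500/2)=0.292892; N=√[24·24·5040·1]=1703.830978
Admissible k: 3..4 (factorial args all ≥0)
  k=3: (−1)^0·1703.8310/(144)·0.9561^5·0.2929^3 = +0.237578
  k=4: (−1)^1·1703.8310/(144)·0.9561^3·0.2929^5 = -0.022293
d^4_{0,3}(0.5945) = +0.237578 -0.022293 = +0.215285
D = (+1.000000+0.000000i)·(+0.215285)·(+0.331692-0.943388i) = +0.071408-0.203097i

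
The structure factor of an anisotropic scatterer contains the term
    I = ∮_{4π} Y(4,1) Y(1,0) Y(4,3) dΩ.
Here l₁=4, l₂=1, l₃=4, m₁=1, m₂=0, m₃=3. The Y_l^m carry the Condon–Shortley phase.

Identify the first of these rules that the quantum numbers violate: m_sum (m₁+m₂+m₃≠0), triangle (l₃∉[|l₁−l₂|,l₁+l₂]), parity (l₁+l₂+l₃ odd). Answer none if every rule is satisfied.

azimuthal sum: 1 + 0 + 3 = 4  ✗
3 ≤ 4 ≤ 5 (triangle on l)
L = 4 + 1 + 4 = 9 (odd)

m_sum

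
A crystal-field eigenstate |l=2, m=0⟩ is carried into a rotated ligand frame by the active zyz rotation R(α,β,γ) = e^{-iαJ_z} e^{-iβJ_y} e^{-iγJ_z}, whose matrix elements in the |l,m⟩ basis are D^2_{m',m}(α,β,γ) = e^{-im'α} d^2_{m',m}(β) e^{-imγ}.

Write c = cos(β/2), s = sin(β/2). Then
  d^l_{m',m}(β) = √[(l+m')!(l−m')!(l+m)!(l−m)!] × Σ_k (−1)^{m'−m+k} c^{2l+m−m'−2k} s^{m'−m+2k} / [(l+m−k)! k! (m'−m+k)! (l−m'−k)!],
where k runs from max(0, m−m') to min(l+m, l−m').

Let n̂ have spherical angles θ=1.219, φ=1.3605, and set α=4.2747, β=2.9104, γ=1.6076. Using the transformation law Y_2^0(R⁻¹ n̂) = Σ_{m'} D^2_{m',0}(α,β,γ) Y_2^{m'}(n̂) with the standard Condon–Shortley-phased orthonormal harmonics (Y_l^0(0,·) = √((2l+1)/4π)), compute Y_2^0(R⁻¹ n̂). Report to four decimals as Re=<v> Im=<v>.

Re=-0.0344 Im=0.0000

Need the full column D^2_{m',0} for m'=−2..2 at α=4.2747, β=2.9104, γ=1.6076.
cos(β/2)=0.115339, sin(β/2)=0.993326
d^2_{-2,0}: single k=2 term ⇒ +0.032152;  D = -0.020600+0.024686i
d^2_{-1,0}: k∈[1..2] ⇒ +0.003733 -0.276903 = -0.273170;  D = +0.115782+0.247419i
d^2_{0,0}: k∈[0..2] ⇒ +0.000177 -0.052505 +0.973571 = +0.921243;  D = +0.921243+0.000000i
d^2_{1,0}: k∈[0..1] ⇒ -0.003733 +0.276903 = +0.273170;  D = -0.115782+0.247419i
d^2_{2,0}: single k=0 term ⇒ +0.032152;  D = -0.020600-0.024686i
Y_2^{m'}(θ=1.219,φ=1.3605) and Σ D·Y over m':
  (-0.0206+0.0247i)·(-0.3107-0.1390i)  (+0.1158+0.2474i)·(+0.0522-0.2444i)  (+0.9212+0.0000i)·(-0.2030+0.0000i)  (-0.1158+0.2474i)·(-0.0522-0.2444i)  (-0.0206-0.0247i)·(-0.3107+0.1390i)
Y_2^0(R⁻¹ n̂) = -0.034370+0.000000i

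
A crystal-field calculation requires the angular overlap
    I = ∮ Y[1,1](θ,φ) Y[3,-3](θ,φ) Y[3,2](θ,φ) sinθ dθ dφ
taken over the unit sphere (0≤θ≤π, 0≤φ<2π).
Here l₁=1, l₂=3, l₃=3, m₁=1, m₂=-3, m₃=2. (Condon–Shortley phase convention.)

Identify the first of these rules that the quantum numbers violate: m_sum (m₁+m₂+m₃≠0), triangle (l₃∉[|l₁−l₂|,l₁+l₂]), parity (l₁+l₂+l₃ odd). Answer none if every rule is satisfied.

Σmᵢ = 0  ✓
l₃∈[|l₁−l₂|,l₁+l₂]=[2,4], have l₃=3  ✓
Σlᵢ = 7 ⇒ odd  ✗

parity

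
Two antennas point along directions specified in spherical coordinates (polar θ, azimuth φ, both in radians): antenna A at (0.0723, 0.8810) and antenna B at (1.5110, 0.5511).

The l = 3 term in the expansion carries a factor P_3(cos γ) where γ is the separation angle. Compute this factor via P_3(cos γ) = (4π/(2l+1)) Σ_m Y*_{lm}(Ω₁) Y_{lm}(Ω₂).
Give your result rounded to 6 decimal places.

Expand P_3 via completeness: Σ_{m} conj(Y_{3,m}) at Ω₁ times Y_{3,m} at Ω₂ —
  m=-3: (-0.000138+0.000075i) × (-0.034199-0.413579i) = +0.000036+0.000055i  (running Σ = +0.000036+0.000055i)
  m=-2: (-0.001011+0.005222i) × (+0.027485-0.054296i) = +0.000256+0.000198i  (running Σ = +0.000292+0.000253i)
  m=-1: (+0.059039+0.071563i) × (-0.269933+0.165906i) = -0.027809-0.009522i  (running Σ = -0.027518-0.009269i)
  m=0: (+0.734692-0.000000i) × (-0.066506+0.000000i) = -0.048861+0.000000i  (running Σ = -0.076379-0.009269i)
  m=1: (-0.059039+0.071563i) × (+0.269933+0.165906i) = -0.027809+0.009522i  (running Σ = -0.104188+0.000253i)
  m=2: (-0.001011-0.005222i) × (+0.027485+0.054296i) = +0.000256-0.000198i  (running Σ = -0.103932+0.000055i)
  m=3: (+0.000138+0.000075i) × (+0.034199-0.413579i) = +0.000036-0.000055i  (running Σ = -0.103897+0.000000i)
Total Σ_m = -0.103897+0.000000i. Multiply by 1.795196: -0.186515+0.000000i. P_3(cos γ) = -0.186515

-0.186515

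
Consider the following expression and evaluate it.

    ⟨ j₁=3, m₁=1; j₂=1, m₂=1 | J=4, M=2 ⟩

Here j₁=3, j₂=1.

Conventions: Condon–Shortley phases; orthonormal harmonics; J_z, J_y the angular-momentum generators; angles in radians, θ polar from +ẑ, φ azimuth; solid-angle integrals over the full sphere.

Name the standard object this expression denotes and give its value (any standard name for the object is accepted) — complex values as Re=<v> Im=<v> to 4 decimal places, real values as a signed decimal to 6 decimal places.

Clebsch–Gordan coefficient, +√(15/28) ≈ +0.731925

This is a Clebsch–Gordan (vector-coupling) coefficient.
triangle: 0!×6!×2!/9! = 1440/362880
(j±m)!: 4!×2!×2!×0!×6!×2! = 138240
prefactor² = (2J+1)×Δ×N² = 34560/7
  k=0: +1/(0!×0!×2!×2!×4!×0!) = 1/96
Σ = 1/96  ⇒  CG² = 34560/7×(1/96)² = 15/28
CG = +√(15/28) = +0.731925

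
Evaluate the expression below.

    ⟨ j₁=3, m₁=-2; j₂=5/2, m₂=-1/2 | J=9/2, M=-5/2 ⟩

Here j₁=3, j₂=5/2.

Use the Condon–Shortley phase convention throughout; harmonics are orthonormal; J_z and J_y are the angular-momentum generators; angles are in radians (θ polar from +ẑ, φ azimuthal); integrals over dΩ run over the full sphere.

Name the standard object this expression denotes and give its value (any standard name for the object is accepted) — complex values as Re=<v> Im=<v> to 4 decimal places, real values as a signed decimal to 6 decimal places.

Clebsch–Gordan coefficient, −√(49/198) ≈ -0.497468

This is a Clebsch–Gordan (vector-coupling) coefficient.
triangle: 1!·5!·4!/11! = 2880/39916800
(j±m)!: 1!·5!·2!·3!·2!·7! = 14515200
prefactor² = (2J+1)·Δ·N² = 115200/11
  k=0: +1/(0!·1!·5!·2!·0!·2!) = 1/480
  k=1: −1/(1!·0!·4!·1!·1!·3!) = -1/144
Σ = -7/1440  ⇒  CG² = 115200/11·(-7/1440)² = 49/198
CG = −√(49/198) = -0.497468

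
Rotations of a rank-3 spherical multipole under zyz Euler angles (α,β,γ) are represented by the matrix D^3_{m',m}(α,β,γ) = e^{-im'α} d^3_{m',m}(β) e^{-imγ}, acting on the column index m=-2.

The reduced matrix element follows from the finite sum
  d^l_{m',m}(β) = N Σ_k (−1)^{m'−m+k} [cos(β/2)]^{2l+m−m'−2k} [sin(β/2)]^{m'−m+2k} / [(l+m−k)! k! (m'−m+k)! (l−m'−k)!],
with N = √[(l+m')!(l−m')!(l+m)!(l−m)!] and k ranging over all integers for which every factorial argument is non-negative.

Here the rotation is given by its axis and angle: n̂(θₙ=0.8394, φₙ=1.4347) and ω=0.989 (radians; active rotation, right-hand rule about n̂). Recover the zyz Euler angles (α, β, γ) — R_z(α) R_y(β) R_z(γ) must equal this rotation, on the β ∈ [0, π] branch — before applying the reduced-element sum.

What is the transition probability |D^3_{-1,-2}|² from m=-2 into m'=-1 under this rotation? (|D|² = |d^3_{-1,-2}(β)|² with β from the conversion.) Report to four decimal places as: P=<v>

P=0.3275

Axis–angle → zyz. n̂ = (sinθₙcosφₙ, sinθₙsinφₙ, cosθₙ) = (+0.100976, +0.737361, +0.667909), ω = 0.9890.
R = I cosω + sinω [n̂]ₓ + (1−cosω) n̂n̂ᵀ gives
  R = [+0.554119, -0.524482, +0.646429; +0.591563, +0.794449, +0.137491; -0.585666, +0.306218, +0.750484]
β = atan2(√(R₁₃²+R₂₃²), R₃₃) = 0.722003; α = atan2(R₂₃, R₁₃) mod 2π = 0.209570; γ = atan2(R₃₂, −R₃₁) mod 2π = 0.481763
D^3_{-1,-2}(0.2096,0.7220,0.4818) = e^{-i·-1·0.2096}·d^3_{-1,-2}(0.7220)·e^{-i·-2·0.4818}. Compute d first:
With c≡cos(β/2)=0.935544 and s≡sin(β/2)=0.353211, N=[2·24·1·120]^{1/2}=75.894664
Admissible k: 0..1 (factorial args all ≥0)
  k=0: (−1)^1·75.8947/(24)·0.9355^5·0.3532^1 = -0.800488
  k=1: (−1)^2·75.8947/(12)·0.9355^3·0.3532^3 = +0.228205
d^3_{-1,-2}(0.7220) = -0.800488 +0.228205 = -0.572282
|D^3_{-1,-2}|² = |d^3_{-1,-2}(β)|² = (-0.572282)² = 0.327507 (the z-rotation phases have unit modulus)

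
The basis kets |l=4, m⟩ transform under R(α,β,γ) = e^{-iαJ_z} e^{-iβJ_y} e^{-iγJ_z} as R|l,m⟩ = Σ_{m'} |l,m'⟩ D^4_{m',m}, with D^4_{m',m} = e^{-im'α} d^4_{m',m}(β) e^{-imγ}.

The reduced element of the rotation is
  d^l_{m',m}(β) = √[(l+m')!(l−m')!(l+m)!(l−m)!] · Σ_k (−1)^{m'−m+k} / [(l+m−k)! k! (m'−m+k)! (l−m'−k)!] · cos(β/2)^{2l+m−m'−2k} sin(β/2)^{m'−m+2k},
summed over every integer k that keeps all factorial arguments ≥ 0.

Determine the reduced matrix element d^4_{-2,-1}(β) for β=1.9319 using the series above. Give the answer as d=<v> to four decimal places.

d^4_{-2,-1}(β=1.9319) via the finite sum:
c=cos(1.931900/2)=0.568636, s=sin(1.931900/2)=0.822589; N=√[2·720·6·120]=1018.233765
k∈{1,2,3} keeps every argument non-negative
  k=1: (−1)^0·1018.2338/(240)·0.5686^7·0.8226^1 = +0.067090
  k=2: (−1)^1·1018.2338/(48)·0.5686^5·0.8226^3 = -0.701982
  k=3: (−1)^2·1018.2338/(72)·0.5686^3·0.8226^5 = +0.979339
d^4_{-2,-1}(1.9319) = +0.067090 -0.701982 +0.979339 = +0.344447

d=0.3444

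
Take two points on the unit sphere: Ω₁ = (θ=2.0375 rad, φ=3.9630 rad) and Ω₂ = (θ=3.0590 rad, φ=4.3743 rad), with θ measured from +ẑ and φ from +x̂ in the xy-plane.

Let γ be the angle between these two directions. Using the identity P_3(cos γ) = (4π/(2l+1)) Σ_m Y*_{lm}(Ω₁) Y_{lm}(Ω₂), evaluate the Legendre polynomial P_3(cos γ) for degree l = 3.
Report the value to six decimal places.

Addition theorem: P_3(cos γ) = (4π/7) Σ_m Y*_{lm}(Ω₁) Y_{lm}(Ω₂), m = −3…3:
  m=-3: (+0.231562-0.186250i) × (+0.000199-0.000124i) = +0.000023-0.000066i  (running Σ = +0.000023-0.000066i)
  m=-2: (+0.026389-0.365792i) × (+0.005407+0.004338i) = +0.001730-0.001863i  (running Σ = +0.001753-0.001929i)
  m=-1: (-0.002409-0.002589i) × (-0.035073+0.099755i) = +0.000343-0.000149i  (running Σ = +0.002095-0.002078i)
  m=0: (+0.333760-0.000000i) × (-0.731152+0.000000i) = -0.244030+0.000000i  (running Σ = -0.241934-0.002078i)
  m=1: (+0.002409-0.002589i) × (+0.035073+0.099755i) = +0.000343+0.000149i  (running Σ = -0.241592-0.001929i)
  m=2: (+0.026389+0.365792i) × (+0.005407-0.004338i) = +0.001730+0.001863i  (running Σ = -0.239862-0.000066i)
  m=3: (-0.231562-0.186250i) × (-0.000199-0.000124i) = +0.000023+0.000066i  (running Σ = -0.239839-0.000000i)
Total Σ_m = -0.239839-0.000000i. Multiply by 1.795196: -0.430558-0.000000i. P_3(cos γ) = -0.430558

-0.430558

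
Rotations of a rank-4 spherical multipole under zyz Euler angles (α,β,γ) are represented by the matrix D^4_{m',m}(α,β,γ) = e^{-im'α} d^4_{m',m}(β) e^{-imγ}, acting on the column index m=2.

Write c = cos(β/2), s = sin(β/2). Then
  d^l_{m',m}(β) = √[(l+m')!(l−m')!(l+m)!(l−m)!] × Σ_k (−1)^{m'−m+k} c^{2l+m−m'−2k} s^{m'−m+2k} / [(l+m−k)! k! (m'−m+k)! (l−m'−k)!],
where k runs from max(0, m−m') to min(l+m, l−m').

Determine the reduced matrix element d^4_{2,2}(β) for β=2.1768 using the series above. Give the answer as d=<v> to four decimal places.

d=0.3362

d^4_{2,2}(β=2.1768) via the finite sum:
c=cos(2.176800/2)=0.463903, s=sin(2.176800/2)=0.885886; N=√[720·2·720·2]=1440.000000
k∈{0,1,2} keeps every argument non-negative
  k=0: (−1)^0·1440.0000/(1440)·0.4639^8·0.8859^0 = +0.002145
  k=1: (−1)^1·1440.0000/(120)·0.4639^6·0.8859^2 = -0.093865
  k=2: (−1)^2·1440.0000/(96)·0.4639^4·0.8859^4 = +0.427871
d^4_{2,2}(2.1768) = +0.002145 -0.093865 +0.427871 = +0.336151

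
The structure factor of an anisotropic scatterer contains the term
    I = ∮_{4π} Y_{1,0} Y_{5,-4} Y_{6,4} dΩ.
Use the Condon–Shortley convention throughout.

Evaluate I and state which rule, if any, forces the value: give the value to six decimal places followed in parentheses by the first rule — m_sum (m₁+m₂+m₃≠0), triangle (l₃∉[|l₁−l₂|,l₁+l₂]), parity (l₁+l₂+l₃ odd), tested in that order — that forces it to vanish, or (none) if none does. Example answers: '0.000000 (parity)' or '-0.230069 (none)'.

0.182727 (none)

m-sum 0 ✓  L=12 even ✓  4≤6≤6 ✓
Π(2lᵢ+1) = 3×11×13 = 429
triangle coeff Δ(1,5,6) = 1/858
Σ_t [0,0]: t=0:+1/14400 = 1/14400
(3j)²=6/143 [(1 5 6; 0 0 0)], sign=+1
Σ_t [0,0]: t=0:+1/362880 = 1/362880
(3j)²=10/429 [(1 5 6; 0 -4 4)], sign=+1
⇒ 4πI² = 60/143
I = (+1)√(60/143/(4π)) = 0.18272698
No selection rule forces the value: the integral is nonzero (none).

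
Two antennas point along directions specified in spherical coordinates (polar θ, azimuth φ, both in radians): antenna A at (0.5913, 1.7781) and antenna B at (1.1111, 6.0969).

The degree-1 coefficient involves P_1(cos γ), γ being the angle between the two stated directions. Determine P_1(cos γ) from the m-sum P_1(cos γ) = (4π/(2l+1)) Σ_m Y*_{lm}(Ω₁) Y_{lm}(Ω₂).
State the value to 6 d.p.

0.176759

Expand P_1 via completeness: Σ_{m} conj(Y_{1,m}) at Ω₁ times Y_{1,m} at Ω₂ —
  m=-1: Y*=-0.039640+0.188469i  Y=+0.304271+0.057346i  product -0.022869+0.055072i
  m=+0: Y*=+0.405646-0.000000i  Y=+0.216781+0.000000i  product +0.087936+0.000000i
  m=+1: Y*=+0.039640+0.188469i  Y=-0.304271+0.057346i  product -0.022869-0.055072i
Accumulated sum +0.042198+0.000000i; after 4π/(2l+1) scaling, +0.176759+0.000000i ⇒ P_1 = 0.176759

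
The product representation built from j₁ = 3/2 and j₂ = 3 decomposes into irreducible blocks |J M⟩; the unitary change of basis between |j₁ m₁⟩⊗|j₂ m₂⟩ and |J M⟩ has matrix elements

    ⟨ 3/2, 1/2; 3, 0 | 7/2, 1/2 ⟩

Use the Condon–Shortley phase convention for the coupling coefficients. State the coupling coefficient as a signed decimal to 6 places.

triangle: 1!*2!*5!/9! = 240/362880
(j±m)!: 2!*1!*3!*3!*4!*3! = 10368
prefactor² = (2J+1)*Δ*N² = 384/7
  k=0: +1/(0!*1!*1!*3!*1!*2!) = 1/12
  k=1: −1/(1!*0!*0!*2!*2!*3!) = -1/24
Σ = 1/24  ⇒  CG² = 384/7*(1/24)² = 2/21
CG = +√(2/21) = +0.308607

+0.308607  (= +√(2/21))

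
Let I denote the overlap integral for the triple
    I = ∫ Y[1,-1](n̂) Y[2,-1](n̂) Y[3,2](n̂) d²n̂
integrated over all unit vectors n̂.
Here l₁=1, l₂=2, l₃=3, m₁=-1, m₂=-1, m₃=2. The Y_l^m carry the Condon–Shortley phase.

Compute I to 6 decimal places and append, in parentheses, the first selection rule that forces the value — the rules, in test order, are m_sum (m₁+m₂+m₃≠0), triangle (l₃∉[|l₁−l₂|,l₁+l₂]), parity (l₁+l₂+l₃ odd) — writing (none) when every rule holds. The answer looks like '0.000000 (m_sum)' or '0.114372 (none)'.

0.261169 (none)

Checks pass: Σm=0; 6 even; l₃=3∈[1,3].
(2·1+1)(2·2+1)(2·3+1) = 105
Δ: 0! 2! 4! / 7! → 1/105
sum: t=0:+1/4 = 1/4
3j²(1 2 3; 0 0 0) = Δ·Π!·Σ² = 3/35  (sign -1)
sum: t=0:+1/12 = 1/12
3j²(1 2 3; -1 -1 2) = Δ·Π!·Σ² = 2/21  (sign -1)
combine: 4πI² = 105·3/35·2/21 = 6/7
take √, sign +1: I = 0.26116903
No selection rule forces the value: the integral is nonzero (none).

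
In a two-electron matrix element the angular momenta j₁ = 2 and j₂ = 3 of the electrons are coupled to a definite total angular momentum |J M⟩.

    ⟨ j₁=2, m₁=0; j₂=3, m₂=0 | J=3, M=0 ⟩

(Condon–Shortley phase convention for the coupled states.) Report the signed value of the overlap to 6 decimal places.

√[7·2!2!4!/9! · 2!2!3!3!3!3!] = √(48/5)
  +(−1)^0/∏(0,2,2,3,0,1)! = 1/24  (running 1/24)
  +(−1)^1/∏(1,1,1,2,1,2)! = -1/4  (running -5/24)
  +(−1)^2/∏(2,0,0,1,2,3)! = 1/24  (running -1/6)
⟨..|..⟩ = √(48/5)·(-1/6) = -0.516398

−√(4/15) = -0.516398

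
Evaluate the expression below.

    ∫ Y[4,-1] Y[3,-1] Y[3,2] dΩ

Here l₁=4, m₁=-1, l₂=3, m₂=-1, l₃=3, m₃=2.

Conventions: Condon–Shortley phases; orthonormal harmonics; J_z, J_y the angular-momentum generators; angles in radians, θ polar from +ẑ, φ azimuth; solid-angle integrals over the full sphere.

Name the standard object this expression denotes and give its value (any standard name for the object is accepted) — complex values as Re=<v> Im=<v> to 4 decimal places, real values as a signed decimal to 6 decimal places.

This is a Gaunt coefficient — the integral of a triple product of spherical harmonics over the sphere.
Checks pass: Σm=0; 10 even; l₃=3∈[1,7].
(2·4+1)(2·3+1)(2·3+1) = 441
Δ: 4! 4! 2! / 11! → 1/34650
sum: t=1:−1/72 t=2:+1/16 t=3:−1/72 = 5/144
3j²(4 3 3; 0 0 0) = Δ·Π!·Σ² = 2/77  (sign -1)
sum: t=1:−1/144 t=2:+1/48 = 1/72
3j²(4 3 3; -1 -1 2) = Δ·Π!·Σ² = 16/693  (sign -1)
combine: 4πI² = 441·2/77·16/693 = 32/121
take √, sign +1: I = 0.14506992

Gaunt coefficient, +0.145070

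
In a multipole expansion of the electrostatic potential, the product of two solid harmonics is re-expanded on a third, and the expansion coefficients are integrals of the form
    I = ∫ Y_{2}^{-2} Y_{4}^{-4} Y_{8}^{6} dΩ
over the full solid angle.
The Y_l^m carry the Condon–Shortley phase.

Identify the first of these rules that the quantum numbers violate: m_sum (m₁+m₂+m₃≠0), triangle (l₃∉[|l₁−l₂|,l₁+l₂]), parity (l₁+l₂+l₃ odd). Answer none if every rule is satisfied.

triangle

azimuthal sum: -2 − 4 + 6 = 0  ✓
l₃ must lie in [2,6]; have l₃=8  ✗
L = 2 + 4 + 8 = 14 (even)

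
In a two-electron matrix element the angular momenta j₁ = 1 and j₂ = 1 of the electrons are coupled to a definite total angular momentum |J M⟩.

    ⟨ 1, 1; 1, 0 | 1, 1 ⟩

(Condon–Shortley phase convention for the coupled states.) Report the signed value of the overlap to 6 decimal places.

+0.707107  (= +√(1/2))

triangle: 1!*1!*1!/4! = 1/24
(j±m)!: 2!*0!*1!*1!*2!*0! = 4
prefactor² = (2J+1)*Δ*N² = 1/2
  k=0: +1/(0!*1!*0!*1!*1!*0!) = 1
Σ = 1  ⇒  CG² = 1/2*1² = 1/2
CG = +√(1/2) = +0.707107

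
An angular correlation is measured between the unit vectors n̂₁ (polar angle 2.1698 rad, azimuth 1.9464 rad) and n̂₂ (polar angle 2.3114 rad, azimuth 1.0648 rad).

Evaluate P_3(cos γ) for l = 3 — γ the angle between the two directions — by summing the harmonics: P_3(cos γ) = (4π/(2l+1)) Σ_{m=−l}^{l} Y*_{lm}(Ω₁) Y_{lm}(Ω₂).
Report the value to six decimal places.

-0.019363

Expand P_3 via completeness: Σ_{m} conj(Y_{3,m}) at Ω₁ times Y_{3,m} at Ω₂ —
  m=-3: Y*=(0.212255, -0.100961)  Y=(-0.167510, 0.008854)  product (-0.034661, 0.018791)
  m=-2: Y*=(0.287260, 0.268259)  Y=(0.199149, 0.318494)  product (-0.028231, 0.144914)
  m=-1: Y*=(-0.057716, 0.146368)  Y=(0.147555, -0.266290)  product (0.030460, 0.036967)
  m=+0: Y*=(0.296783, -0.000000)  Y=(0.182217, 0.000000)  product (0.054079, 0.000000)
  m=+1: Y*=(0.057716, 0.146368)  Y=(-0.147555, -0.266290)  product (0.030460, -0.036967)
  m=+2: Y*=(0.287260, -0.268259)  Y=(0.199149, -0.318494)  product (-0.028231, -0.144914)
  m=+3: Y*=(-0.212255, -0.100961)  Y=(0.167510, 0.008854)  product (-0.034661, -0.018791)
Total Σ_m = (-0.010786, 0.000000). Multiply by 1.795196: (-0.019363, 0.000000). P_3(cos γ) = -0.019363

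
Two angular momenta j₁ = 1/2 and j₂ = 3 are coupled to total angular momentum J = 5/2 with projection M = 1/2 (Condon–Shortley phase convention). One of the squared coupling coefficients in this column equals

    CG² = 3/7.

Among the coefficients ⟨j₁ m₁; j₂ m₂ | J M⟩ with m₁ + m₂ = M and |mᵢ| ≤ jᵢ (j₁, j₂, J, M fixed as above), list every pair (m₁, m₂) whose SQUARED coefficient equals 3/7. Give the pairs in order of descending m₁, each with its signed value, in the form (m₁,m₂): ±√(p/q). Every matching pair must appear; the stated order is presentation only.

(1/2,0): +√(3/7)

Admissible pairs with m₁+m₂ = M = 1/2: (-1/2,1), (1/2,0)
  (m₁,m₂)=(1/2,0): CG² = 3/7, CG = +√(3/7)   ← matches the target
  (m₁,m₂)=(-1/2,1): CG² = 4/7, CG = −√(4/7)
Pairs with CG² = 3/7: (1/2,0): +√(3/7)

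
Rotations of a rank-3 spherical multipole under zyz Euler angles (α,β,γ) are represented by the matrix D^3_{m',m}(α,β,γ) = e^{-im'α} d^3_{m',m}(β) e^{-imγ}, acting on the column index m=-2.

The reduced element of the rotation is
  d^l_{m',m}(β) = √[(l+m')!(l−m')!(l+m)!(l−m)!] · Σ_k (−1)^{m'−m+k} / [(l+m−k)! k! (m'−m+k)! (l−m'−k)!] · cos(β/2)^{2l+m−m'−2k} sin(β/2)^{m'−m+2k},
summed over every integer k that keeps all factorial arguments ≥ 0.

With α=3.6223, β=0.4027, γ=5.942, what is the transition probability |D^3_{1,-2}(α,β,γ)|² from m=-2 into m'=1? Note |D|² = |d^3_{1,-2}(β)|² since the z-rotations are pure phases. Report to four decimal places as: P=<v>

P=0.0022

Split into d^3_{1,-2}(β=0.4027) × two z-phases.
c=cos(0.402700/2)=0.979797, s=sin(0.402700/2)=0.199992; N=√[24·2·1·120]=75.894664
k: max(0,(-2)−(1))=0 … min(3+(-2),3−(1))=1
  k=0: (−1)^3·75.8947/(12)·0.9798^3·0.2000^3 = -0.047586
  k=1: (−1)^4·75.8947/(24)·0.9798^1·0.2000^5 = +0.000991
d^3_{1,-2}(0.4027) = -0.047586 +0.000991 = -0.046595
|D^3_{1,-2}|² = |d^3_{1,-2}(β)|² = (-0.046595)² = 0.002171 (the z-rotation phases have unit modulus)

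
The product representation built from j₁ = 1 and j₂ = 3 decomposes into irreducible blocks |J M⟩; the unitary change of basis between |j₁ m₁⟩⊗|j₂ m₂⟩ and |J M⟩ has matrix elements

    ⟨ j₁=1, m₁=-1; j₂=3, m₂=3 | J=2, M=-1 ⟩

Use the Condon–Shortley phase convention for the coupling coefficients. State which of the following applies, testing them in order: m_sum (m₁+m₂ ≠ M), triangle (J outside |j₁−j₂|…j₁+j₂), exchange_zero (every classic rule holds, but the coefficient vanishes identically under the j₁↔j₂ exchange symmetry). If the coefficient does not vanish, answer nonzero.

m-sum: m₁+m₂ = -1+3 = 2, M = -1  ✗ ⇒ coefficient is 0

m_sum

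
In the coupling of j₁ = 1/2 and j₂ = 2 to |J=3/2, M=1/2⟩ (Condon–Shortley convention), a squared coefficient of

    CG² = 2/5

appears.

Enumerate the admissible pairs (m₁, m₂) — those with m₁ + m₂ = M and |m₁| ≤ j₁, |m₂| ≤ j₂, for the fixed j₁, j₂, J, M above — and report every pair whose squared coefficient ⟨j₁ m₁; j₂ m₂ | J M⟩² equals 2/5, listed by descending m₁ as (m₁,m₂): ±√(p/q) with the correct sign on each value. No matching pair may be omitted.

Admissible pairs with m₁+m₂ = M = 1/2: (-1/2,1), (1/2,0)
  (m₁,m₂)=(1/2,0): CG² = 2/5, CG = +√(2/5)   ← matches the target
  (m₁,m₂)=(-1/2,1): CG² = 3/5, CG = −√(3/5)
Pairs with CG² = 2/5: (1/2,0): +√(2/5)

(1/2,0): +√(2/5)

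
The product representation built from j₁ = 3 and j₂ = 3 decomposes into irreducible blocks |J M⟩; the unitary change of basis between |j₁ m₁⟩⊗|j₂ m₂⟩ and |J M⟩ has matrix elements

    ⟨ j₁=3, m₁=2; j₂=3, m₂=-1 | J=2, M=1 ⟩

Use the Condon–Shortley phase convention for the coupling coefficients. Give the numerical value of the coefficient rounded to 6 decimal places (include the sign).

−√(5/28) = -0.422577

j₁+j₂−J=4  J+j₁−j₂=2  J−j₁+j₂=2  j₁+j₂+J+1=9
(j₁±m₁, j₂±m₂, J±M) = (5,1,2,4,3,1)
P² = 320/7
sum k=0..1:
  [0] +1/48 = 1/48
  [1] −1/12 = -1/12
S = -1/16
C² = P²·S² = 5/28 ; C = -0.422577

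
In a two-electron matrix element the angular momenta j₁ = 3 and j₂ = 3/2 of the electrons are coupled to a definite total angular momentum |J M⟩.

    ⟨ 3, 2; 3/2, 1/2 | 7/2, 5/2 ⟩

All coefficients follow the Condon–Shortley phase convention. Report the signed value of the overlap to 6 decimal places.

+0.377964

triangle: 1!*5!*2!/9! = 240/362880
(j±m)!: 5!*1!*2!*1!*6!*1! = 172800
prefactor² = (2J+1)*Δ*N² = 6400/7
  k=0: +1/(0!*1!*1!*2!*4!*0!) = 1/48
  k=1: −1/(1!*0!*0!*1!*5!*1!) = -1/120
Σ = 1/80  ⇒  CG² = 6400/7*(1/80)² = 1/7
CG = +√(1/7) = +0.377964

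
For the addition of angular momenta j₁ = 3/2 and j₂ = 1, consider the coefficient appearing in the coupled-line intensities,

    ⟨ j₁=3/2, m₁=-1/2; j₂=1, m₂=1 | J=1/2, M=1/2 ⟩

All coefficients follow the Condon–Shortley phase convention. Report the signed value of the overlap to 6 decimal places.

triangle: 2!×1!×0!/4! = 2/24
(j±m)!: 1!×2!×2!×0!×1!×0! = 4
prefactor² = (2J+1)×Δ×N² = 2/3
  k=2: +1/(2!×0!×0!×0!×1!×0!) = 1/2
Σ = 1/2  ⇒  CG² = 2/3×(1/2)² = 1/6
CG = +√(1/6) = +0.408248

+0.408248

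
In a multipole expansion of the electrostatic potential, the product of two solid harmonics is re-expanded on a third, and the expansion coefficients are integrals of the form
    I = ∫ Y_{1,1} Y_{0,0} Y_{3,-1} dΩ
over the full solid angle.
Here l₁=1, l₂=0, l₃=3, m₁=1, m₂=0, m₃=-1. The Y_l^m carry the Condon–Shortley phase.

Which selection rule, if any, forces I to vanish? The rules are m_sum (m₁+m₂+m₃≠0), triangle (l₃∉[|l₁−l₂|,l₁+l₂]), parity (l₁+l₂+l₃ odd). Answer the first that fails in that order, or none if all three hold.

Σmᵢ = 0  ✓
l₃∈[|l₁−l₂|,l₁+l₂]=[1,1] required, l₃=3 fails  ✗
Σlᵢ = 4 ⇒ even

triangle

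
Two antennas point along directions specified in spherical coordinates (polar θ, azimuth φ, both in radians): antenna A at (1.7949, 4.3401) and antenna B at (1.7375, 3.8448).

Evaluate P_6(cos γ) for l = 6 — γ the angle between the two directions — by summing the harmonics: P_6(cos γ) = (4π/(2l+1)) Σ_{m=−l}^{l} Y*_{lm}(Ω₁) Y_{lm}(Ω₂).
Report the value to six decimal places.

Addition theorem: P_6(cos γ) = (4π/13) Σ_m Y*_{lm}(Ω₁) Y_{lm}(Ω₂), m = −6…6:
  m=-6: (0.25540 + 0.32709j) × (-0.21032 + 0.39133j) = -0.18171 + 0.03115j  (running Σ = -0.18171 + 0.03115j)
  m=-5: (0.31392 - 0.09390j) × (-0.24102 + 0.09472j) = -0.06677 + 0.05236j  (running Σ = -0.24848 + 0.08352j)
  m=-4: (-0.01201 + 0.14677j) × (0.22262 + 0.07594j) = -0.01382 + 0.03176j  (running Σ = -0.26230 + 0.11528j)
  m=-3: (0.29624 + 0.14454j) × (0.14345 + 0.23996j) = 0.00781 + 0.09182j  (running Σ = -0.25449 + 0.20710j)
  m=-2: (-0.04360 + 0.04018j) × (0.02744 - 0.16542j) = 0.00545 + 0.00832j  (running Σ = -0.24904 + 0.21541j)
  m=-1: (0.11686 + 0.29925j) × (0.21591 - 0.18305j) = 0.08001 + 0.04322j  (running Σ = -0.16903 + 0.25864j)
  m=0: (-0.03527 + 0.00000j) × (-0.14894 + 0.00000j) = 0.00525 + 0.00000j  (running Σ = -0.16378 + 0.25864j)
  m=1: (-0.11686 + 0.29925j) × (-0.21591 - 0.18305j) = 0.08001 - 0.04322j  (running Σ = -0.08377 + 0.21541j)
  m=2: (-0.04360 - 0.04018j) × (0.02744 + 0.16542j) = 0.00545 - 0.00832j  (running Σ = -0.07832 + 0.20710j)
  m=3: (-0.29624 + 0.14454j) × (-0.14345 + 0.23996j) = 0.00781 - 0.09182j  (running Σ = -0.07050 + 0.11528j)
  m=4: (-0.01201 - 0.14677j) × (0.22262 - 0.07594j) = -0.01382 - 0.03176j  (running Σ = -0.08432 + 0.08352j)
  m=5: (-0.31392 - 0.09390j) × (0.24102 + 0.09472j) = -0.06677 - 0.05236j  (running Σ = -0.15109 + 0.03115j)
  m=6: (0.25540 - 0.32709j) × (-0.21032 - 0.39133j) = -0.18171 - 0.03115j  (running Σ = -0.33280 - 0.00000j)
Σ over m = -0.33280 - 0.00000j; ×(4π/13) → -0.32170 - 0.00000j. Real part: -0.321703

-0.321703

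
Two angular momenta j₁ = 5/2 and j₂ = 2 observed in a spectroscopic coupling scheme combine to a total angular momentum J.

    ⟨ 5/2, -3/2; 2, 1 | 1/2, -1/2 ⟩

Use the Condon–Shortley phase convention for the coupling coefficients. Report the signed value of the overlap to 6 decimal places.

j₁+j₂−J=4  J+j₁−j₂=1  J−j₁+j₂=0  j₁+j₂+J+1=6
(j₁±m₁, j₂±m₂, J±M) = (1,4,3,1,0,1)
P² = 48/5
sum k=3..3:
  [3] −1/6 = -1/6
S = -1/6
C² = P²·S² = 4/15 ; C = -0.516398

−√(4/15) = -0.516398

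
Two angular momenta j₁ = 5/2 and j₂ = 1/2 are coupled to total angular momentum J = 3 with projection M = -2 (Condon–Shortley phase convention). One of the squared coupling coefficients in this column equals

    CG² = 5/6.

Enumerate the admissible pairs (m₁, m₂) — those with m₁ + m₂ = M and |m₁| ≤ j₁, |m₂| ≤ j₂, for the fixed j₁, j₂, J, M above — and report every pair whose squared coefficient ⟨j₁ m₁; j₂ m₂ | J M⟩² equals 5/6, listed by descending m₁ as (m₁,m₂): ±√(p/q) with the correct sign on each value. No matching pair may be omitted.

Admissible pairs with m₁+m₂ = M = -2: (-5/2,1/2), (-3/2,-1/2)
  (m₁,m₂)=(-3/2,-1/2): CG² = 5/6, CG = +√(5/6)   ← matches the target
  (m₁,m₂)=(-5/2,1/2): CG² = 1/6, CG = +√(1/6)
Pairs with CG² = 5/6: (-3/2,-1/2): +√(5/6)

(-3/2,-1/2): +√(5/6)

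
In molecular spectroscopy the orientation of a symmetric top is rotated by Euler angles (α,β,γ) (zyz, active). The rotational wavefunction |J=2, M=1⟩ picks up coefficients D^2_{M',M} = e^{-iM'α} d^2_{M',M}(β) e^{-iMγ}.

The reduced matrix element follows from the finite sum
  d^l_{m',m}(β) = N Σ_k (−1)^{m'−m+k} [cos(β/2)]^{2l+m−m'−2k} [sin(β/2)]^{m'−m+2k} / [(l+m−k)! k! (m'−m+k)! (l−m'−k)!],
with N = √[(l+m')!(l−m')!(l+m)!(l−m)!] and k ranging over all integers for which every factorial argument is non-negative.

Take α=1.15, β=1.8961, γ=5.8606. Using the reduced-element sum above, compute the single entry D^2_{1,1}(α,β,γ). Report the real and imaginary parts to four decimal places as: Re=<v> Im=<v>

Re=-0.4165 Im=0.3708

D^2_{1,1}(1.1500,1.8961,5.8606) = e^{-i·1·1.1500}·d^2_{1,1}(1.8961)·e^{-i·1·5.8606}. Compute d first:
Half-angle: c=0.583268, s=0.812280. N=√(6·1·6·1)=6.000000
The bounds max(0,m−m')=0 and min(l+m,l−m')=1 give 2 terms
  k=0: (−1)^0·6.0000/(6)·0.5833^4·0.8123^0 = +0.115737
  k=1: (−1)^1·6.0000/(2)·0.5833^2·0.8123^2 = -0.673394
d^2_{1,1}(1.8961) = +0.115737 -0.673394 = -0.557656
Attach z-rotation phases: D = e^{-i(1)(1.1500)}·(-0.557656)·e^{-i(1)(5.8606)} = -0.416511+0.370808i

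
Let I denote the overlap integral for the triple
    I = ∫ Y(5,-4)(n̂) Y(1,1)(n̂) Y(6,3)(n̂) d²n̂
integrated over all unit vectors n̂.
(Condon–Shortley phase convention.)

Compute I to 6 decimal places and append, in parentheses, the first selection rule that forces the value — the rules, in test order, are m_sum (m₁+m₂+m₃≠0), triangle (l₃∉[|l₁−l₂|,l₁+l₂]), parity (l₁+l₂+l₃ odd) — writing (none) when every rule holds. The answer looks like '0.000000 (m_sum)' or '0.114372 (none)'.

m-sum 0 ✓  L=12 even ✓  4≤6≤6 ✓
Π(2lᵢ+1) = 11×3×13 = 429
triangle coeff Δ(5,1,6) = 1/858
Σ_t [0,0]: t=0:+1/14400 = 1/14400
(3j)²=6/143 [(5 1 6; 0 0 0)], sign=+1
Σ_t [0,0]: t=0:+1/725760 = 1/725760
(3j)²=1/286 [(5 1 6; -4 1 3)], sign=-1
⇒ 4πI² = 9/143
I = (-1)√(9/143/(4π)) = -0.07076985
No selection rule forces the value: the integral is nonzero (none).

-0.070770 (none)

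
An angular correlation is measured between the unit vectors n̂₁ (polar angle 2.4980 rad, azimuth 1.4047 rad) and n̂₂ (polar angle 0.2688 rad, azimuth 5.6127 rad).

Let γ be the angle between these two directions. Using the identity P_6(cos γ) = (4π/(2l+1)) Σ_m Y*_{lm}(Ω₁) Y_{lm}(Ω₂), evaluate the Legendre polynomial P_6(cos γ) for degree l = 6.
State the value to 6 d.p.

-0.405060

Summing Y*_{l m}(θ₁,φ₁)·Y_{l m}(θ₂,φ₂) over m ∈ [−6, 6]; prefactor 4π/(2·6+1) = 0.966644:
  m=-6: Y*=-0.01225 + 0.01894j  Y=-0.00011 - 0.00013j  product 0.00000 - 0.00000j
  m=-5: Y*=-0.07690 - 0.07026j  Y=-0.00208 - 0.00045j  product 0.00013 + 0.00018j
  m=-4: Y*=0.21995 - 0.17226j  Y=-0.01467 + 0.00726j  product -0.00198 + 0.00412j
  m=-3: Y*=0.21735 + 0.39947j  Y=-0.03625 + 0.07686j  product -0.03858 + 0.00223j
  m=-2: Y*=-0.33201 + 0.11454j  Y=0.06687 + 0.28582j  product -0.05494 - 0.08724j
  m=-1: Y*=0.02237 + 0.13346j  Y=0.46489 + 0.36868j  product -0.03880 + 0.07029j
  m=+0: Y*=-0.39842 + 0.00000j  Y=0.37825 + 0.00000j  product -0.15070 + 0.00000j
  m=+1: Y*=-0.02237 + 0.13346j  Y=-0.46489 + 0.36868j  product -0.03880 - 0.07029j
  m=+2: Y*=-0.33201 - 0.11454j  Y=0.06687 - 0.28582j  product -0.05494 + 0.08724j
  m=+3: Y*=-0.21735 + 0.39947j  Y=0.03625 + 0.07686j  product -0.03858 - 0.00223j
  m=+4: Y*=0.21995 + 0.17226j  Y=-0.01467 - 0.00726j  product -0.00198 - 0.00412j
  m=+5: Y*=0.07690 - 0.07026j  Y=0.00208 - 0.00045j  product 0.00013 - 0.00018j
  m=+6: Y*=-0.01225 - 0.01894j  Y=-0.00011 + 0.00013j  product 0.00000 + 0.00000j
Σ over m = -0.41904 + 0.00000j; ×(4π/13) → -0.40506 + 0.00000j. Real part: -0.405060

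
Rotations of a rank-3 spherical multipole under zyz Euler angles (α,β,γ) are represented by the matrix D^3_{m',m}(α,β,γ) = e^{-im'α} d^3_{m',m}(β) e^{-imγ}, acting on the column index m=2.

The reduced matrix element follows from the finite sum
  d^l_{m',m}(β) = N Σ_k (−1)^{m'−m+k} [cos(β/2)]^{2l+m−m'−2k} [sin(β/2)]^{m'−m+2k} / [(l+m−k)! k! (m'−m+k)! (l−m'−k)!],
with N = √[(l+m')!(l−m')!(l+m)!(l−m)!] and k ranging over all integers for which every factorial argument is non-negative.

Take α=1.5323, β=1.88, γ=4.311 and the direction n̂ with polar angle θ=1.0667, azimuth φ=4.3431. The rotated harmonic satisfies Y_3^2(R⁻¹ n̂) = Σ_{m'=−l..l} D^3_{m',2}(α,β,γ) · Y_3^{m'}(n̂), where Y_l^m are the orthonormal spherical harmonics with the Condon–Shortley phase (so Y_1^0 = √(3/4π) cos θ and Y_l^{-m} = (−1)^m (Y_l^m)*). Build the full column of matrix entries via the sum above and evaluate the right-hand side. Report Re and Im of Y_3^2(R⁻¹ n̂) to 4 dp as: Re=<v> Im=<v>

Need the full column D^3_{m',2} for m'=−3..3 at α=1.5323, β=1.8800, γ=4.3110.
cos(β/2)=0.589788, sin(β/2)=0.807558
d^3_{-3,2}: single k=5 term ⇒ +0.496181;  D = -0.314799+0.383533i
d^3_{-2,2}: k∈[4..5] ⇒ +0.739702 -0.277359 = +0.462343;  D = +0.345823+0.306868i
d^3_{-1,2}: k∈[3..4] ⇒ +0.683344 -0.640567 = +0.042776;  D = +0.029602-0.030879i
d^3_{0,2}: k∈[2..3] ⇒ +0.432207 -0.810303 = -0.378096;  D = +0.262668+0.271960i
d^3_{1,2}: k∈[1..2] ⇒ +0.182244 -0.683344 = -0.501100;  D = +0.373566-0.333990i
d^3_{2,2}: k∈[0..1] ⇒ +0.042090 -0.394549 = -0.352460;  D = -0.224632-0.271603i
d^3_{3,2}: single k=0 term ⇒ -0.141166;  D = -0.112163+0.085716i
Y_3^{m'}(θ=1.0667,φ=4.3431) and Σ D·Y over m':
  (-0.3148+0.3835i)·(+0.2506-0.1251i)  (+0.3458+0.3069i)·(-0.2798-0.2548i)  (+0.0296-0.0309i)·(-0.0170+0.0439i)  (+0.2627+0.2720i)·(-0.3305+0.0000i)  (+0.3736-0.3340i)·(+0.0170+0.0439i)  (-0.2246-0.2716i)·(-0.2798+0.2548i)  (-0.1122+0.0857i)·(-0.2506-0.1251i)
Y_3^2(R⁻¹ n̂) = +0.056467-0.104495i

Re=0.0565 Im=-0.1045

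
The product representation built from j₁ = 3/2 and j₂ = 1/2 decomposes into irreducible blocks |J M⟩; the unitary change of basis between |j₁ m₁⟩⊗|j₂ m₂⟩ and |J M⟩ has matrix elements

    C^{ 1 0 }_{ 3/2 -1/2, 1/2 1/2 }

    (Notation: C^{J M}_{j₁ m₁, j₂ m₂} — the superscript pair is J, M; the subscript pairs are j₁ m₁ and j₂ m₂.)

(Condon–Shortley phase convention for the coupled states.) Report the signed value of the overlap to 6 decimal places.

j₁+j₂−J=1  J+j₁−j₂=2  J−j₁+j₂=0  j₁+j₂+J+1=4
(j₁±m₁, j₂±m₂, J±M) = (1,2,1,0,1,1)
P² = 1/2
sum k=1..1:
  [1] −1/1 = -1
S = -1
C² = P²·S² = 1/2 ; C = -0.707107

-0.707107  (= −√(1/2))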